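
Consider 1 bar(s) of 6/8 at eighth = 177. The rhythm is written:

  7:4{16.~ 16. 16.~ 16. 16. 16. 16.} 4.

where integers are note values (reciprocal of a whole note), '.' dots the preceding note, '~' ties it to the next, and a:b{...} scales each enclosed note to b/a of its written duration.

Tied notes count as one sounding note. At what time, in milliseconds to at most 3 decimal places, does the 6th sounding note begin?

1. 0.0ms @ 0 + 290.557ms (6/7)
2. 290.557ms @ 6/7 + 290.557ms (6/7)
3. 581.114ms @ 12/7 + 145.278ms (3/7)
4. 726.392ms @ 15/7 + 145.278ms (3/7)
5. 871.671ms @ 18/7 + 145.278ms (3/7)
6. 1016.949ms @ 3 + 1016.949ms (3)

note 6 onset = 3b = 1016.949ms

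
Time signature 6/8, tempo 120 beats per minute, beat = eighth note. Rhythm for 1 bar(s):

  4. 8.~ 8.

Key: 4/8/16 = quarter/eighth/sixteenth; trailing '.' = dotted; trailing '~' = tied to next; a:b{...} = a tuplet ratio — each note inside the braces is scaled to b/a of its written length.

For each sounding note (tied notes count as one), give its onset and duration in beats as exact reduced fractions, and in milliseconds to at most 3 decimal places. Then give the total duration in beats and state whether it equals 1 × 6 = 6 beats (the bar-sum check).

1) 0.0ms=0b +1500.0ms=3b
2) 1500.0ms=3b +1500.0ms=3b
Σ=6b of 6 (120bpm 6/8) — PASS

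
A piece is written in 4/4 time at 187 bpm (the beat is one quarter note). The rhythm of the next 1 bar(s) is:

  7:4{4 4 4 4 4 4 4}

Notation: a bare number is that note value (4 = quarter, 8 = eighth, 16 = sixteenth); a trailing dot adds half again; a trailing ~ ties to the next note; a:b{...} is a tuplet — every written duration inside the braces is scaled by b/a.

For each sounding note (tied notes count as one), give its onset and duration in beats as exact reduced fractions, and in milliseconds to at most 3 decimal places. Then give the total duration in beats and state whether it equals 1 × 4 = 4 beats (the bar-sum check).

1) 0.0ms=0b +183.346ms=4/7b
2) 183.346ms=4/7b +183.346ms=4/7b
3) 366.692ms=8/7b +183.346ms=4/7b
4) 550.038ms=12/7b +183.346ms=4/7b
5) 733.384ms=16/7b +183.346ms=4/7b
6) 916.73ms=20/7b +183.346ms=4/7b
7) 1100.076ms=24/7b +183.346ms=4/7b
Σ=4b of 4 (187bpm 4/4) — PASS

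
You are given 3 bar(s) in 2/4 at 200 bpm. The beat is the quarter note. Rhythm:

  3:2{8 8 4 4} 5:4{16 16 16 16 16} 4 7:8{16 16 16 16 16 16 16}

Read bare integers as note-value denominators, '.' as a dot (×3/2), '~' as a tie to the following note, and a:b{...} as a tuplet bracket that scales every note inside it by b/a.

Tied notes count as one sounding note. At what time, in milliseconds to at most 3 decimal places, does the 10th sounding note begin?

1. 0.0ms @ 0 + 100.0ms (1/3)
2. 100.0ms @ 1/3 + 100.0ms (1/3)
3. 200.0ms @ 2/3 + 200.0ms (2/3)
4. 400.0ms @ 4/3 + 200.0ms (2/3)
5. 600.0ms @ 2 + 60.0ms (1/5)
6. 660.0ms @ 11/5 + 60.0ms (1/5)
7. 720.0ms @ 12/5 + 60.0ms (1/5)
8. 780.0ms @ 13/5 + 60.0ms (1/5)
9. 840.0ms @ 14/5 + 60.0ms (1/5)
10. 900.0ms @ 3 + 300.0ms (1)
11. 1200.0ms @ 4 + 85.714ms (2/7)
12. 1285.714ms @ 30/7 + 85.714ms (2/7)
13. 1371.429ms @ 32/7 + 85.714ms (2/7)
14. 1457.143ms @ 34/7 + 85.714ms (2/7)
15. 1542.857ms @ 36/7 + 85.714ms (2/7)
16. 1628.571ms @ 38/7 + 85.714ms (2/7)
17. 1714.286ms @ 40/7 + 85.714ms (2/7)

note 10 onset = 3b = 900.0ms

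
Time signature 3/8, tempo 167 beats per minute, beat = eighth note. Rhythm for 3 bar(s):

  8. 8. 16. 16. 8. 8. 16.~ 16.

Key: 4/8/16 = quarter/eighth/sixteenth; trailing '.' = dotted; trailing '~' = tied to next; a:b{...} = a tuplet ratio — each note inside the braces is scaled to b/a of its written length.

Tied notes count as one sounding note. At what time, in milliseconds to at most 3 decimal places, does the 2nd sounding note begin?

1. 0.0ms @ 0 + 538.922ms (3/2)
2. 538.922ms @ 3/2 + 538.922ms (3/2)
3. 1077.844ms @ 3 + 269.461ms (3/4)
4. 1347.305ms @ 15/4 + 269.461ms (3/4)
5. 1616.766ms @ 9/2 + 538.922ms (3/2)
6. 2155.689ms @ 6 + 538.922ms (3/2)
7. 2694.611ms @ 15/2 + 538.922ms (3/2)

note 2 onset = 3/2b = 538.922ms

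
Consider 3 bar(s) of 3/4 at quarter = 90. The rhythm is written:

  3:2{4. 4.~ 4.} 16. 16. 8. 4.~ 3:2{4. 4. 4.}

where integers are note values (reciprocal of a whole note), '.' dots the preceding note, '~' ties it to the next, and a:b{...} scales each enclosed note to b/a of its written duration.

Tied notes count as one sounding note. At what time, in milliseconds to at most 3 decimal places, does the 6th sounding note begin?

1. 0.0ms @ 0 + 666.667ms (1)
2. 666.667ms @ 1 + 1333.333ms (2)
3. 2000.0ms @ 3 + 250.0ms (3/8)
4. 2250.0ms @ 27/8 + 250.0ms (3/8)
5. 2500.0ms @ 15/4 + 500.0ms (3/4)
6. 3000.0ms @ 9/2 + 1666.667ms (5/2)
7. 4666.667ms @ 7 + 666.667ms (1)
8. 5333.333ms @ 8 + 666.667ms (1)

note 6 onset = 9/2b = 3000.0ms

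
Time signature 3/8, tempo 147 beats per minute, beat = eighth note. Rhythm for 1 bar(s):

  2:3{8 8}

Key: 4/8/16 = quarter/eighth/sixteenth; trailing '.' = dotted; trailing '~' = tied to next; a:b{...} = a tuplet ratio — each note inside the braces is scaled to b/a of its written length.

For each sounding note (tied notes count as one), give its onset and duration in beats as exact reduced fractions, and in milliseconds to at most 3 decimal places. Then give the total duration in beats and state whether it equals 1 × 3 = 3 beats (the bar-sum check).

1) 0.0ms=0b +612.245ms=3/2b
2) 612.245ms=3/2b +612.245ms=3/2b
Σ=3b of 3 (147bpm 3/8) — PASS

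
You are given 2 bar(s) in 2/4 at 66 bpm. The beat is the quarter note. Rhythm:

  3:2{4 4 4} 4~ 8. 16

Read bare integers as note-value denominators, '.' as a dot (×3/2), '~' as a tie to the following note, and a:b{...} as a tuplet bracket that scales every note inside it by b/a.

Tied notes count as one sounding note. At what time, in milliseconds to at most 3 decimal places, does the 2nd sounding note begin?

1. 0.0ms @ 0 + 606.061ms (2/3)
2. 606.061ms @ 2/3 + 606.061ms (2/3)
3. 1212.121ms @ 4/3 + 606.061ms (2/3)
4. 1818.182ms @ 2 + 1590.909ms (7/4)
5. 3409.091ms @ 15/4 + 227.273ms (1/4)

note 2 onset = 2/3b = 606.061ms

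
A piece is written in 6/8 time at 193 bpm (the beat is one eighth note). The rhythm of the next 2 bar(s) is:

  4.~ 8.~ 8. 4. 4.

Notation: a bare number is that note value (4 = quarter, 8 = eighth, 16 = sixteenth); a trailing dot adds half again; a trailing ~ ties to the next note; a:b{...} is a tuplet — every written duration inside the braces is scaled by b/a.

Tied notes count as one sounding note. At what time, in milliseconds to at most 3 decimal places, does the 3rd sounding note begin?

1. 0.0ms @ 0 + 1865.285ms (6)
2. 1865.285ms @ 6 + 932.642ms (3)
3. 2797.927ms @ 9 + 932.642ms (3)

note 3 onset = 9b = 2797.927ms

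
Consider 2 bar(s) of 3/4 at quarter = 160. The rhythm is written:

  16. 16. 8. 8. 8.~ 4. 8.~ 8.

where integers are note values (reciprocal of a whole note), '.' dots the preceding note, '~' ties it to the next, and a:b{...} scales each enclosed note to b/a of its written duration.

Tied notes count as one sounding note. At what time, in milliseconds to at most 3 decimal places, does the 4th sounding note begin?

note 4 onset = 3/2b = 562.5ms

1. 0.0ms @ 0 + 140.625ms (3/8)
2. 140.625ms @ 3/8 + 140.625ms (3/8)
3. 281.25ms @ 3/4 + 281.25ms (3/4)
4. 562.5ms @ 3/2 + 281.25ms (3/4)
5. 843.75ms @ 9/4 + 843.75ms (9/4)
6. 1687.5ms @ 9/2 + 562.5ms (3/2)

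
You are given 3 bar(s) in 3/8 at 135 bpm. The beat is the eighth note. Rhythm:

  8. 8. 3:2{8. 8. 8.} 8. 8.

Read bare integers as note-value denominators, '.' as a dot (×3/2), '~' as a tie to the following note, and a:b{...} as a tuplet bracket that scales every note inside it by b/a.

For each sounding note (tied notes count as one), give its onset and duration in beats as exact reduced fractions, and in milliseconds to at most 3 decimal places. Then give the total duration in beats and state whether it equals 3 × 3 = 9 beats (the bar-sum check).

1) 0.0ms=0b +666.667ms=3/2b
2) 666.667ms=3/2b +666.667ms=3/2b
3) 1333.333ms=3b +444.444ms=1b
4) 1777.778ms=4b +444.444ms=1b
5) 2222.222ms=5b +444.444ms=1b
6) 2666.667ms=6b +666.667ms=3/2b
7) 3333.333ms=15/2b +666.667ms=3/2b
Σ=9b of 9 (135bpm 3/8) — PASS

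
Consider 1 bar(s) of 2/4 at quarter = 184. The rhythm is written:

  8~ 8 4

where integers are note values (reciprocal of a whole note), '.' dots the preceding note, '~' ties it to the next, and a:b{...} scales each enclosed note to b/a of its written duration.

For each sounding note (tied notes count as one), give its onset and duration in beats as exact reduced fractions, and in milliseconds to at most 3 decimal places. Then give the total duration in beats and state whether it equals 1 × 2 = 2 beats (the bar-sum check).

1) 0.0ms=0b +326.087ms=1b
2) 326.087ms=1b +326.087ms=1b
Σ=2b of 2 (184bpm 2/4) — PASS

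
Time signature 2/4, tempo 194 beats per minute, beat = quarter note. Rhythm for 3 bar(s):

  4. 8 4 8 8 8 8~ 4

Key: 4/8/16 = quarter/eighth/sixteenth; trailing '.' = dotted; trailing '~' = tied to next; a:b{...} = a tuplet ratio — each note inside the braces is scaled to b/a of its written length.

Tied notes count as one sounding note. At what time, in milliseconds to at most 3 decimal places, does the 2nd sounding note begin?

note 2 onset = 3/2b = 463.918ms

1. 0.0ms @ 0 + 463.918ms (3/2)
2. 463.918ms @ 3/2 + 154.639ms (1/2)
3. 618.557ms @ 2 + 309.278ms (1)
4. 927.835ms @ 3 + 154.639ms (1/2)
5. 1082.474ms @ 7/2 + 154.639ms (1/2)
6. 1237.113ms @ 4 + 154.639ms (1/2)
7. 1391.753ms @ 9/2 + 463.918ms (3/2)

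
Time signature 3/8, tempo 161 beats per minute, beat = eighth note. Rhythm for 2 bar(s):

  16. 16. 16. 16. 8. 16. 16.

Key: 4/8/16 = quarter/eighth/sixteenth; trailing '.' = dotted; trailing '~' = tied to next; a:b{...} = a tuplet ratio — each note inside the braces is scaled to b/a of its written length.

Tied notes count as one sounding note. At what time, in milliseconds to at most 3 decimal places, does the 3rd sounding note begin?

note 3 onset = 3/2b = 559.006ms

1. 0.0ms @ 0 + 279.503ms (3/4)
2. 279.503ms @ 3/4 + 279.503ms (3/4)
3. 559.006ms @ 3/2 + 279.503ms (3/4)
4. 838.509ms @ 9/4 + 279.503ms (3/4)
5. 1118.012ms @ 3 + 559.006ms (3/2)
6. 1677.019ms @ 9/2 + 279.503ms (3/4)
7. 1956.522ms @ 21/4 + 279.503ms (3/4)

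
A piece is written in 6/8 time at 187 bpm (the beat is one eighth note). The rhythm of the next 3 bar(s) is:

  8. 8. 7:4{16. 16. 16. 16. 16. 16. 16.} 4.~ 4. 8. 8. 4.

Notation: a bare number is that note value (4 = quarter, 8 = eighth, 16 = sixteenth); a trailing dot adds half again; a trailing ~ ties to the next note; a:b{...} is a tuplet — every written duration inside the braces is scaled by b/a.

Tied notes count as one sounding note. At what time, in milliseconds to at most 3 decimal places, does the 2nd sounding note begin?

note 2 onset = 3/2b = 481.283ms

1. 0.0ms @ 0 + 481.283ms (3/2)
2. 481.283ms @ 3/2 + 481.283ms (3/2)
3. 962.567ms @ 3 + 137.51ms (3/7)
4. 1100.076ms @ 24/7 + 137.51ms (3/7)
5. 1237.586ms @ 27/7 + 137.51ms (3/7)
6. 1375.095ms @ 30/7 + 137.51ms (3/7)
7. 1512.605ms @ 33/7 + 137.51ms (3/7)
8. 1650.115ms @ 36/7 + 137.51ms (3/7)
9. 1787.624ms @ 39/7 + 137.51ms (3/7)
10. 1925.134ms @ 6 + 1925.134ms (6)
11. 3850.267ms @ 12 + 481.283ms (3/2)
12. 4331.551ms @ 27/2 + 481.283ms (3/2)
13. 4812.834ms @ 15 + 962.567ms (3)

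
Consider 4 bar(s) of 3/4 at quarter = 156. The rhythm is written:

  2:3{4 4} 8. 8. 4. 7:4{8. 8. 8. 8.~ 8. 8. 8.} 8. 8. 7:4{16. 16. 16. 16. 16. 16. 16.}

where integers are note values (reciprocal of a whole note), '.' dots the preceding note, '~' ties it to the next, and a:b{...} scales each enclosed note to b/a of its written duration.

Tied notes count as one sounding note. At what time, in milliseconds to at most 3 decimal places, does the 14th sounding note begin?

1. 0.0ms @ 0 + 576.923ms (3/2)
2. 576.923ms @ 3/2 + 576.923ms (3/2)
3. 1153.846ms @ 3 + 288.462ms (3/4)
4. 1442.308ms @ 15/4 + 288.462ms (3/4)
5. 1730.769ms @ 9/2 + 576.923ms (3/2)
6. 2307.692ms @ 6 + 164.835ms (3/7)
7. 2472.527ms @ 45/7 + 164.835ms (3/7)
8. 2637.363ms @ 48/7 + 164.835ms (3/7)
9. 2802.198ms @ 51/7 + 329.67ms (6/7)
10. 3131.868ms @ 57/7 + 164.835ms (3/7)
11. 3296.703ms @ 60/7 + 164.835ms (3/7)
12. 3461.538ms @ 9 + 288.462ms (3/4)
13. 3750.0ms @ 39/4 + 288.462ms (3/4)
14. 4038.462ms @ 21/2 + 82.418ms (3/14)
15. 4120.879ms @ 75/7 + 82.418ms (3/14)
16. 4203.297ms @ 153/14 + 82.418ms (3/14)
17. 4285.714ms @ 78/7 + 82.418ms (3/14)
18. 4368.132ms @ 159/14 + 82.418ms (3/14)
19. 4450.549ms @ 81/7 + 82.418ms (3/14)
20. 4532.967ms @ 165/14 + 82.418ms (3/14)

note 14 onset = 21/2b = 4038.462ms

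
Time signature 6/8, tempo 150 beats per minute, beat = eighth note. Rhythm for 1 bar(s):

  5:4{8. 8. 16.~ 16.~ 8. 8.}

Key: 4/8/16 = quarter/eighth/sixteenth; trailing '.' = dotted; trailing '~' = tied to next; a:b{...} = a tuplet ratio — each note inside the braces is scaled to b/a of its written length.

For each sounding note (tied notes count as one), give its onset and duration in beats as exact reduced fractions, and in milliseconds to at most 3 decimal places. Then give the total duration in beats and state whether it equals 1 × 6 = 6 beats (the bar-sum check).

1) 0.0ms=0b +480.0ms=6/5b
2) 480.0ms=6/5b +480.0ms=6/5b
3) 960.0ms=12/5b +960.0ms=12/5b
4) 1920.0ms=24/5b +480.0ms=6/5b
Σ=6b of 6 (150bpm 6/8) — PASS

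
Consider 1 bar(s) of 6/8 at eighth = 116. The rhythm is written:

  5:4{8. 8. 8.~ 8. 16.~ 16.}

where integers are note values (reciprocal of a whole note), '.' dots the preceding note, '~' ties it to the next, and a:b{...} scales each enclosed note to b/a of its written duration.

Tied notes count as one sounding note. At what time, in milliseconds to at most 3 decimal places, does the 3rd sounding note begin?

note 3 onset = 12/5b = 1241.379ms

1. 0.0ms @ 0 + 620.69ms (6/5)
2. 620.69ms @ 6/5 + 620.69ms (6/5)
3. 1241.379ms @ 12/5 + 1241.379ms (12/5)
4. 2482.759ms @ 24/5 + 620.69ms (6/5)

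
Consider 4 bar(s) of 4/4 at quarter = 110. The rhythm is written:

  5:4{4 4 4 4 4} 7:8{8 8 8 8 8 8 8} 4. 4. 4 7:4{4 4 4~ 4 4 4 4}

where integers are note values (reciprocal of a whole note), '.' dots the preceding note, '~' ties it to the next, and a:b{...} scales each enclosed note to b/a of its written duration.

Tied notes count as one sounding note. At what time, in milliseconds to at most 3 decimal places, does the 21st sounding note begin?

1. 0.0ms @ 0 + 436.364ms (4/5)
2. 436.364ms @ 4/5 + 436.364ms (4/5)
3. 872.727ms @ 8/5 + 436.364ms (4/5)
4. 1309.091ms @ 12/5 + 436.364ms (4/5)
5. 1745.455ms @ 16/5 + 436.364ms (4/5)
6. 2181.818ms @ 4 + 311.688ms (4/7)
7. 2493.506ms @ 32/7 + 311.688ms (4/7)
8. 2805.195ms @ 36/7 + 311.688ms (4/7)
9. 3116.883ms @ 40/7 + 311.688ms (4/7)
10. 3428.571ms @ 44/7 + 311.688ms (4/7)
11. 3740.26ms @ 48/7 + 311.688ms (4/7)
12. 4051.948ms @ 52/7 + 311.688ms (4/7)
13. 4363.636ms @ 8 + 818.182ms (3/2)
14. 5181.818ms @ 19/2 + 818.182ms (3/2)
15. 6000.0ms @ 11 + 545.455ms (1)
16. 6545.455ms @ 12 + 311.688ms (4/7)
17. 6857.143ms @ 88/7 + 311.688ms (4/7)
18. 7168.831ms @ 92/7 + 623.377ms (8/7)
19. 7792.208ms @ 100/7 + 311.688ms (4/7)
20. 8103.896ms @ 104/7 + 311.688ms (4/7)
21. 8415.584ms @ 108/7 + 311.688ms (4/7)

note 21 onset = 108/7b = 8415.584ms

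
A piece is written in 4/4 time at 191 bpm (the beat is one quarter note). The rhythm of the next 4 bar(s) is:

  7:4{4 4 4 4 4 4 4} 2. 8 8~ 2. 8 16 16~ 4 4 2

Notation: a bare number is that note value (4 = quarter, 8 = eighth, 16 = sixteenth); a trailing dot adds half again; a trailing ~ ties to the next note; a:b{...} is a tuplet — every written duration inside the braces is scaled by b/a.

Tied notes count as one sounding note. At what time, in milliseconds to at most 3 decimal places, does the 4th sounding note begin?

1. 0.0ms @ 0 + 179.506ms (4/7)
2. 179.506ms @ 4/7 + 179.506ms (4/7)
3. 359.013ms @ 8/7 + 179.506ms (4/7)
4. 538.519ms @ 12/7 + 179.506ms (4/7)
5. 718.025ms @ 16/7 + 179.506ms (4/7)
6. 897.532ms @ 20/7 + 179.506ms (4/7)
7. 1077.038ms @ 24/7 + 179.506ms (4/7)
8. 1256.545ms @ 4 + 942.408ms (3)
9. 2198.953ms @ 7 + 157.068ms (1/2)
10. 2356.021ms @ 15/2 + 1099.476ms (7/2)
11. 3455.497ms @ 11 + 157.068ms (1/2)
12. 3612.565ms @ 23/2 + 78.534ms (1/4)
13. 3691.099ms @ 47/4 + 392.67ms (5/4)
14. 4083.77ms @ 13 + 314.136ms (1)
15. 4397.906ms @ 14 + 628.272ms (2)

note 4 onset = 12/7b = 538.519ms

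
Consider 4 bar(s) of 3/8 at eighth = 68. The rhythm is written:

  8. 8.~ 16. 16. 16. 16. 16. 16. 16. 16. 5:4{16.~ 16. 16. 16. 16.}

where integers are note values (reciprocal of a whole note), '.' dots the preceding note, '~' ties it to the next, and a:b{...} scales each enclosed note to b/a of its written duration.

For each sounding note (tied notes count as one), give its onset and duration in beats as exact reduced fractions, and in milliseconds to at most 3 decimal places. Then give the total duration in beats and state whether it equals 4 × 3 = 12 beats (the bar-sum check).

1) 0.0ms=0b +1323.529ms=3/2b
2) 1323.529ms=3/2b +1985.294ms=9/4b
3) 3308.824ms=15/4b +661.765ms=3/4b
4) 3970.588ms=9/2b +661.765ms=3/4b
5) 4632.353ms=21/4b +661.765ms=3/4b
6) 5294.118ms=6b +661.765ms=3/4b
7) 5955.882ms=27/4b +661.765ms=3/4b
8) 6617.647ms=15/2b +661.765ms=3/4b
9) 7279.412ms=33/4b +661.765ms=3/4b
10) 7941.176ms=9b +1058.824ms=6/5b
11) 9000.0ms=51/5b +529.412ms=3/5b
12) 9529.412ms=54/5b +529.412ms=3/5b
13) 10058.824ms=57/5b +529.412ms=3/5b
Σ=12b of 12 (68bpm 3/8) — PASS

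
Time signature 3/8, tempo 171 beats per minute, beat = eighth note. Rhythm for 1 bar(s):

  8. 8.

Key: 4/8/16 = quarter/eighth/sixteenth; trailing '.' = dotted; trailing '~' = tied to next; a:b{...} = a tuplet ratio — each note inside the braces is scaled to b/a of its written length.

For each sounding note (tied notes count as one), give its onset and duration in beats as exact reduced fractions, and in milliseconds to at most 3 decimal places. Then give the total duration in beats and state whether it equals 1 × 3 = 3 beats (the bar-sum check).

1) 0.0ms=0b +526.316ms=3/2b
2) 526.316ms=3/2b +526.316ms=3/2b
Σ=3b of 3 (171bpm 3/8) — PASS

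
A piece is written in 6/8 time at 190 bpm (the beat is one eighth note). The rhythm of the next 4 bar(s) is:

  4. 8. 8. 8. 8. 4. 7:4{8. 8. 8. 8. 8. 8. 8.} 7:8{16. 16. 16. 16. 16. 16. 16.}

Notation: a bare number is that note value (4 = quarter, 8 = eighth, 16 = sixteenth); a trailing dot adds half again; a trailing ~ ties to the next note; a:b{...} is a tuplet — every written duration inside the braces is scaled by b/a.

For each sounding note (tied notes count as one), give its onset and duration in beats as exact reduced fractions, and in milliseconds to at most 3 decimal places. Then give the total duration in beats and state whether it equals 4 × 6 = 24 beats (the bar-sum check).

1) 0.0ms=0b +947.368ms=3b
2) 947.368ms=3b +473.684ms=3/2b
3) 1421.053ms=9/2b +473.684ms=3/2b
4) 1894.737ms=6b +473.684ms=3/2b
5) 2368.421ms=15/2b +473.684ms=3/2b
6) 2842.105ms=9b +947.368ms=3b
7) 3789.474ms=12b +270.677ms=6/7b
8) 4060.15ms=90/7b +270.677ms=6/7b
9) 4330.827ms=96/7b +270.677ms=6/7b
10) 4601.504ms=102/7b +270.677ms=6/7b
11) 4872.18ms=108/7b +270.677ms=6/7b
12) 5142.857ms=114/7b +270.677ms=6/7b
13) 5413.534ms=120/7b +270.677ms=6/7b
14) 5684.211ms=18b +270.677ms=6/7b
15) 5954.887ms=132/7b +270.677ms=6/7b
16) 6225.564ms=138/7b +270.677ms=6/7b
17) 6496.241ms=144/7b +270.677ms=6/7b
18) 6766.917ms=150/7b +270.677ms=6/7b
19) 7037.594ms=156/7b +270.677ms=6/7b
20) 7308.271ms=162/7b +270.677ms=6/7b
Σ=24b of 24 (190bpm 6/8) — PASS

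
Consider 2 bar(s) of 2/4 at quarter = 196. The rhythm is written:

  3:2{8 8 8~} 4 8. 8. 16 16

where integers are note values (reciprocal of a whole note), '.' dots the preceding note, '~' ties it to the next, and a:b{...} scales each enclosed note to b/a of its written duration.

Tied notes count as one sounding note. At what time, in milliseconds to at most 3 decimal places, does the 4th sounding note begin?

1. 0.0ms @ 0 + 102.041ms (1/3)
2. 102.041ms @ 1/3 + 102.041ms (1/3)
3. 204.082ms @ 2/3 + 408.163ms (4/3)
4. 612.245ms @ 2 + 229.592ms (3/4)
5. 841.837ms @ 11/4 + 229.592ms (3/4)
6. 1071.429ms @ 7/2 + 76.531ms (1/4)
7. 1147.959ms @ 15/4 + 76.531ms (1/4)

note 4 onset = 2b = 612.245ms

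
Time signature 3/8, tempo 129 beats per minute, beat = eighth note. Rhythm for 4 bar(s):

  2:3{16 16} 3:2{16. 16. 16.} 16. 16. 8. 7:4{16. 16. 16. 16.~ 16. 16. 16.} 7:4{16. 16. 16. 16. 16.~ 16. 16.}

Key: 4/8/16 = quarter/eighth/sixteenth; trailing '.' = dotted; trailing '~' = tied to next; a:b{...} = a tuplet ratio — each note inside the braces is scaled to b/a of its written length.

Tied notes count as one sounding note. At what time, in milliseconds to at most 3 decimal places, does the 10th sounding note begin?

note 10 onset = 45/7b = 2990.033ms

1. 0.0ms @ 0 + 348.837ms (3/4)
2. 348.837ms @ 3/4 + 348.837ms (3/4)
3. 697.674ms @ 3/2 + 232.558ms (1/2)
4. 930.233ms @ 2 + 232.558ms (1/2)
5. 1162.791ms @ 5/2 + 232.558ms (1/2)
6. 1395.349ms @ 3 + 348.837ms (3/4)
7. 1744.186ms @ 15/4 + 348.837ms (3/4)
8. 2093.023ms @ 9/2 + 697.674ms (3/2)
9. 2790.698ms @ 6 + 199.336ms (3/7)
10. 2990.033ms @ 45/7 + 199.336ms (3/7)
11. 3189.369ms @ 48/7 + 199.336ms (3/7)
12. 3388.704ms @ 51/7 + 398.671ms (6/7)
13. 3787.375ms @ 57/7 + 199.336ms (3/7)
14. 3986.711ms @ 60/7 + 199.336ms (3/7)
15. 4186.047ms @ 9 + 199.336ms (3/7)
16. 4385.382ms @ 66/7 + 199.336ms (3/7)
17. 4584.718ms @ 69/7 + 199.336ms (3/7)
18. 4784.053ms @ 72/7 + 199.336ms (3/7)
19. 4983.389ms @ 75/7 + 398.671ms (6/7)
20. 5382.06ms @ 81/7 + 199.336ms (3/7)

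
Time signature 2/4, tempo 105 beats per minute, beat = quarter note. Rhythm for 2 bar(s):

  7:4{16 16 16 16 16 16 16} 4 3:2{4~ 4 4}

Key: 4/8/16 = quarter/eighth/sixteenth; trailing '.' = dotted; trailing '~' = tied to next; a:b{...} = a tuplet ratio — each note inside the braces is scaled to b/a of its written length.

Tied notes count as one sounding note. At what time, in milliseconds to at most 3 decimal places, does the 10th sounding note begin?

1. 0.0ms @ 0 + 81.633ms (1/7)
2. 81.633ms @ 1/7 + 81.633ms (1/7)
3. 163.265ms @ 2/7 + 81.633ms (1/7)
4. 244.898ms @ 3/7 + 81.633ms (1/7)
5. 326.531ms @ 4/7 + 81.633ms (1/7)
6. 408.163ms @ 5/7 + 81.633ms (1/7)
7. 489.796ms @ 6/7 + 81.633ms (1/7)
8. 571.429ms @ 1 + 571.429ms (1)
9. 1142.857ms @ 2 + 761.905ms (4/3)
10. 1904.762ms @ 10/3 + 380.952ms (2/3)

note 10 onset = 10/3b = 1904.762ms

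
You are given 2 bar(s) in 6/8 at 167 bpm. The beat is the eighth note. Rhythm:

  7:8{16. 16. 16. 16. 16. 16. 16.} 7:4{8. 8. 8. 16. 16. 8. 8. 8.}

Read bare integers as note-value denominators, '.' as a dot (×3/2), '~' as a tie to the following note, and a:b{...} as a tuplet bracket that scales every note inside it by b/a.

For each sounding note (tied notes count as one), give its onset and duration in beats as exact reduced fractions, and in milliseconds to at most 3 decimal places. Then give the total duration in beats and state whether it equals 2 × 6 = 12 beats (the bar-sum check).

1) 0.0ms=0b +307.956ms=6/7b
2) 307.956ms=6/7b +307.956ms=6/7b
3) 615.911ms=12/7b +307.956ms=6/7b
4) 923.867ms=18/7b +307.956ms=6/7b
5) 1231.822ms=24/7b +307.956ms=6/7b
6) 1539.778ms=30/7b +307.956ms=6/7b
7) 1847.733ms=36/7b +307.956ms=6/7b
8) 2155.689ms=6b +307.956ms=6/7b
9) 2463.644ms=48/7b +307.956ms=6/7b
10) 2771.6ms=54/7b +307.956ms=6/7b
11) 3079.555ms=60/7b +153.978ms=3/7b
12) 3233.533ms=9b +153.978ms=3/7b
13) 3387.511ms=66/7b +307.956ms=6/7b
14) 3695.466ms=72/7b +307.956ms=6/7b
15) 4003.422ms=78/7b +307.956ms=6/7b
Σ=12b of 12 (167bpm 6/8) — PASS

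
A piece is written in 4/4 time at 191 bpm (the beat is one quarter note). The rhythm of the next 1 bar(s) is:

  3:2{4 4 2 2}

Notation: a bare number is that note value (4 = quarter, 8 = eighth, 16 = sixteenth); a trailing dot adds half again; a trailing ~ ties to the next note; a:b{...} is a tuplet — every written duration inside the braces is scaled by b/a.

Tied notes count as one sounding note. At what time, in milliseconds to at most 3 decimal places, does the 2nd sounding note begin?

1. 0.0ms @ 0 + 209.424ms (2/3)
2. 209.424ms @ 2/3 + 209.424ms (2/3)
3. 418.848ms @ 4/3 + 418.848ms (4/3)
4. 837.696ms @ 8/3 + 418.848ms (4/3)

note 2 onset = 2/3b = 209.424ms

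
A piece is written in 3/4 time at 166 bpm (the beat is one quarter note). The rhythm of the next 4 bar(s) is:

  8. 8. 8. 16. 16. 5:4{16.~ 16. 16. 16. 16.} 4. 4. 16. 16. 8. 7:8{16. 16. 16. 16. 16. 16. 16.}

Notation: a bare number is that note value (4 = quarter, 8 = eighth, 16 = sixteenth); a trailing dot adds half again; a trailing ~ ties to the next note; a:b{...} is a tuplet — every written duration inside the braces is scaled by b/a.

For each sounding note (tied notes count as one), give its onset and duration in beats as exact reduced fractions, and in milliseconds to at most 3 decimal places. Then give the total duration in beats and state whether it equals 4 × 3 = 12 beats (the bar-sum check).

1) 0.0ms=0b +271.084ms=3/4b
2) 271.084ms=3/4b +271.084ms=3/4b
3) 542.169ms=3/2b +271.084ms=3/4b
4) 813.253ms=9/4b +135.542ms=3/8b
5) 948.795ms=21/8b +135.542ms=3/8b
6) 1084.337ms=3b +216.867ms=3/5b
7) 1301.205ms=18/5b +108.434ms=3/10b
8) 1409.639ms=39/10b +108.434ms=3/10b
9) 1518.072ms=21/5b +108.434ms=3/10b
10) 1626.506ms=9/2b +542.169ms=3/2b
11) 2168.675ms=6b +542.169ms=3/2b
12) 2710.843ms=15/2b +135.542ms=3/8b
13) 2846.386ms=63/8b +135.542ms=3/8b
14) 2981.928ms=33/4b +271.084ms=3/4b
15) 3253.012ms=9b +154.905ms=3/7b
16) 3407.917ms=66/7b +154.905ms=3/7b
17) 3562.823ms=69/7b +154.905ms=3/7b
18) 3717.728ms=72/7b +154.905ms=3/7b
19) 3872.633ms=75/7b +154.905ms=3/7b
20) 4027.539ms=78/7b +154.905ms=3/7b
21) 4182.444ms=81/7b +154.905ms=3/7b
Σ=12b of 12 (166bpm 3/4) — PASS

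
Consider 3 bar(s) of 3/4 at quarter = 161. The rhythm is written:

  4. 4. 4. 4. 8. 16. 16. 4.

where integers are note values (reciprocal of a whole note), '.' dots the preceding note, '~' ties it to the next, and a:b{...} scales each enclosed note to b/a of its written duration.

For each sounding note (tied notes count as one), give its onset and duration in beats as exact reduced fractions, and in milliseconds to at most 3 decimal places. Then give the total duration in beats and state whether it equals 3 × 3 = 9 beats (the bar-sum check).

1) 0.0ms=0b +559.006ms=3/2b
2) 559.006ms=3/2b +559.006ms=3/2b
3) 1118.012ms=3b +559.006ms=3/2b
4) 1677.019ms=9/2b +559.006ms=3/2b
5) 2236.025ms=6b +279.503ms=3/4b
6) 2515.528ms=27/4b +139.752ms=3/8b
7) 2655.28ms=57/8b +139.752ms=3/8b
8) 2795.031ms=15/2b +559.006ms=3/2b
Σ=9b of 9 (161bpm 3/4) — PASS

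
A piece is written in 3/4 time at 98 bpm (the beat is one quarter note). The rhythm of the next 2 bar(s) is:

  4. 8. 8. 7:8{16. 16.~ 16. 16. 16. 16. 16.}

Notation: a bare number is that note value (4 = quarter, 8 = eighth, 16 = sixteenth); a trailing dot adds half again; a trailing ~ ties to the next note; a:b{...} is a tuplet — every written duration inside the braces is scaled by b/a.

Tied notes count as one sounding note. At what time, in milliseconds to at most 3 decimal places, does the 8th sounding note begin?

note 8 onset = 36/7b = 3148.688ms

1. 0.0ms @ 0 + 918.367ms (3/2)
2. 918.367ms @ 3/2 + 459.184ms (3/4)
3. 1377.551ms @ 9/4 + 459.184ms (3/4)
4. 1836.735ms @ 3 + 262.391ms (3/7)
5. 2099.125ms @ 24/7 + 524.781ms (6/7)
6. 2623.907ms @ 30/7 + 262.391ms (3/7)
7. 2886.297ms @ 33/7 + 262.391ms (3/7)
8. 3148.688ms @ 36/7 + 262.391ms (3/7)
9. 3411.079ms @ 39/7 + 262.391ms (3/7)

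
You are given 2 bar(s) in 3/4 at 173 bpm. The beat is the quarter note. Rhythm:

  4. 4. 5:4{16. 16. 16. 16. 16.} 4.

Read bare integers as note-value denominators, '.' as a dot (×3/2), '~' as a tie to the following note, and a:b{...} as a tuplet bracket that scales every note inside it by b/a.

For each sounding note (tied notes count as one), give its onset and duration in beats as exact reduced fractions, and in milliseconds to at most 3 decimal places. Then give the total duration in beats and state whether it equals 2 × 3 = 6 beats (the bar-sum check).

1) 0.0ms=0b +520.231ms=3/2b
2) 520.231ms=3/2b +520.231ms=3/2b
3) 1040.462ms=3b +104.046ms=3/10b
4) 1144.509ms=33/10b +104.046ms=3/10b
5) 1248.555ms=18/5b +104.046ms=3/10b
6) 1352.601ms=39/10b +104.046ms=3/10b
7) 1456.647ms=21/5b +104.046ms=3/10b
8) 1560.694ms=9/2b +520.231ms=3/2b
Σ=6b of 6 (173bpm 3/4) — PASS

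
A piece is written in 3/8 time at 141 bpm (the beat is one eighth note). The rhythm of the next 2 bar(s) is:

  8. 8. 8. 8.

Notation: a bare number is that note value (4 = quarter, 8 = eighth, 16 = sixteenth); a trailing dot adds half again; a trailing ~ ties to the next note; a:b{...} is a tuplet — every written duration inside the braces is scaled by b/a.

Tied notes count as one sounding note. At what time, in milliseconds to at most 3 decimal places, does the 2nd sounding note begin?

1. 0.0ms @ 0 + 638.298ms (3/2)
2. 638.298ms @ 3/2 + 638.298ms (3/2)
3. 1276.596ms @ 3 + 638.298ms (3/2)
4. 1914.894ms @ 9/2 + 638.298ms (3/2)

note 2 onset = 3/2b = 638.298ms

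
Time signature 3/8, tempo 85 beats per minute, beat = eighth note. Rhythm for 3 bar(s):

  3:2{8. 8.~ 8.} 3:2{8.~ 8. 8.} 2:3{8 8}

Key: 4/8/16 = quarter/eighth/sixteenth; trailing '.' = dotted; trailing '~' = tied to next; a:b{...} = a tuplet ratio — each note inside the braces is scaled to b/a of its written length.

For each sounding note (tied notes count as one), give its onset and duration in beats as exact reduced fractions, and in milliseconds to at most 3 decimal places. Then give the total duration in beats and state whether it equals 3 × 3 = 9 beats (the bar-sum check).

1) 0.0ms=0b +705.882ms=1b
2) 705.882ms=1b +1411.765ms=2b
3) 2117.647ms=3b +1411.765ms=2b
4) 3529.412ms=5b +705.882ms=1b
5) 4235.294ms=6b +1058.824ms=3/2b
6) 5294.118ms=15/2b +1058.824ms=3/2b
Σ=9b of 9 (85bpm 3/8) — PASS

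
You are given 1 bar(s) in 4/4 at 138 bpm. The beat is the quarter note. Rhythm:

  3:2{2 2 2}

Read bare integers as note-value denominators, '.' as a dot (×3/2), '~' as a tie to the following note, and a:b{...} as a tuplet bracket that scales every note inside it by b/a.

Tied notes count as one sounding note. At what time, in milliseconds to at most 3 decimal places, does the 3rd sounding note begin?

note 3 onset = 8/3b = 1159.42ms

1. 0.0ms @ 0 + 579.71ms (4/3)
2. 579.71ms @ 4/3 + 579.71ms (4/3)
3. 1159.42ms @ 8/3 + 579.71ms (4/3)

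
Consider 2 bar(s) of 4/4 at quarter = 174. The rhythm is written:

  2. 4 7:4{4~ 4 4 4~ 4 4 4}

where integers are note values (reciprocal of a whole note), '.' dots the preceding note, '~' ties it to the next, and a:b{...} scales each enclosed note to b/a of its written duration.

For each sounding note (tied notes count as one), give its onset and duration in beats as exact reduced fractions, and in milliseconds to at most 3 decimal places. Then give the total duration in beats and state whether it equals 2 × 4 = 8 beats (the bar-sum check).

1) 0.0ms=0b +1034.483ms=3b
2) 1034.483ms=3b +344.828ms=1b
3) 1379.31ms=4b +394.089ms=8/7b
4) 1773.399ms=36/7b +197.044ms=4/7b
5) 1970.443ms=40/7b +394.089ms=8/7b
6) 2364.532ms=48/7b +197.044ms=4/7b
7) 2561.576ms=52/7b +197.044ms=4/7b
Σ=8b of 8 (174bpm 4/4) — PASS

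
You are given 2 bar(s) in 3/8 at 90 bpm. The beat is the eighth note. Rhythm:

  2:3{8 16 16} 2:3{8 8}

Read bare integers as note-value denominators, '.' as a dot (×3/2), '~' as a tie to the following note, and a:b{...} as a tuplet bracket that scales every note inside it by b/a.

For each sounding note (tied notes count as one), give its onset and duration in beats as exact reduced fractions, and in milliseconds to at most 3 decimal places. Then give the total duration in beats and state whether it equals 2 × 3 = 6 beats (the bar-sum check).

1) 0.0ms=0b +1000.0ms=3/2b
2) 1000.0ms=3/2b +500.0ms=3/4b
3) 1500.0ms=9/4b +500.0ms=3/4b
4) 2000.0ms=3b +1000.0ms=3/2b
5) 3000.0ms=9/2b +1000.0ms=3/2b
Σ=6b of 6 (90bpm 3/8) — PASS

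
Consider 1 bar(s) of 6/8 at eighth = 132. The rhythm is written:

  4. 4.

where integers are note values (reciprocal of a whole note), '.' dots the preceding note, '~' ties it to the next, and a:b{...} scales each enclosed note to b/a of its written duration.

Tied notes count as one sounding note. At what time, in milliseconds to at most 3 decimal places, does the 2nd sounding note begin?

note 2 onset = 3b = 1363.636ms

1. 0.0ms @ 0 + 1363.636ms (3)
2. 1363.636ms @ 3 + 1363.636ms (3)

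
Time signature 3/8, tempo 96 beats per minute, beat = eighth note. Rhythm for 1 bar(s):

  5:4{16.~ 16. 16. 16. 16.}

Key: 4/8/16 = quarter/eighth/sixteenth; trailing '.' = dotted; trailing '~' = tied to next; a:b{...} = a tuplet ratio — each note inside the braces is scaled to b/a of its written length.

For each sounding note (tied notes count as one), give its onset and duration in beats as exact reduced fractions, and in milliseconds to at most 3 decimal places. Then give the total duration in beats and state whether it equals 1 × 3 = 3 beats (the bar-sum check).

1) 0.0ms=0b +750.0ms=6/5b
2) 750.0ms=6/5b +375.0ms=3/5b
3) 1125.0ms=9/5b +375.0ms=3/5b
4) 1500.0ms=12/5b +375.0ms=3/5b
Σ=3b of 3 (96bpm 3/8) — PASS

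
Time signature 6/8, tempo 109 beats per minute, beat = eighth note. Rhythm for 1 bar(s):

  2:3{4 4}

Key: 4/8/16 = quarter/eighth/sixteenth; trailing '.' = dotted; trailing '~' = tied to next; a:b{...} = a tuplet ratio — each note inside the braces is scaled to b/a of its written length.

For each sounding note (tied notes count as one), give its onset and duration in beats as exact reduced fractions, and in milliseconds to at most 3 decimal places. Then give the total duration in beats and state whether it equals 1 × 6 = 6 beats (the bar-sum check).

1) 0.0ms=0b +1651.376ms=3b
2) 1651.376ms=3b +1651.376ms=3b
Σ=6b of 6 (109bpm 6/8) — PASS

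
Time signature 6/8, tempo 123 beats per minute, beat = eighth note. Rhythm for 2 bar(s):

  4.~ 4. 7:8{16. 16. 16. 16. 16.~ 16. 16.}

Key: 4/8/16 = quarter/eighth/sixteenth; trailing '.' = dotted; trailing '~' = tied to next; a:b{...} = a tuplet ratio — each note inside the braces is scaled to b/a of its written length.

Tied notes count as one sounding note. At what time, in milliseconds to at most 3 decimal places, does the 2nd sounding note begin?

1. 0.0ms @ 0 + 2926.829ms (6)
2. 2926.829ms @ 6 + 418.118ms (6/7)
3. 3344.948ms @ 48/7 + 418.118ms (6/7)
4. 3763.066ms @ 54/7 + 418.118ms (6/7)
5. 4181.185ms @ 60/7 + 418.118ms (6/7)
6. 4599.303ms @ 66/7 + 836.237ms (12/7)
7. 5435.54ms @ 78/7 + 418.118ms (6/7)

note 2 onset = 6b = 2926.829ms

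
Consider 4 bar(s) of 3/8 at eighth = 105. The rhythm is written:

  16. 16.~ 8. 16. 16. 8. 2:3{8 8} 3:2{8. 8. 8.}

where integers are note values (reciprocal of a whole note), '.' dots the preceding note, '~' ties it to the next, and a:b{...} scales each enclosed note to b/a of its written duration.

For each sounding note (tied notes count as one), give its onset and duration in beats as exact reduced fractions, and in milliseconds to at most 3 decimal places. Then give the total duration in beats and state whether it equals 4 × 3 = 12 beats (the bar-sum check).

1) 0.0ms=0b +428.571ms=3/4b
2) 428.571ms=3/4b +1285.714ms=9/4b
3) 1714.286ms=3b +428.571ms=3/4b
4) 2142.857ms=15/4b +428.571ms=3/4b
5) 2571.429ms=9/2b +857.143ms=3/2b
6) 3428.571ms=6b +857.143ms=3/2b
7) 4285.714ms=15/2b +857.143ms=3/2b
8) 5142.857ms=9b +571.429ms=1b
9) 5714.286ms=10b +571.429ms=1b
10) 6285.714ms=11b +571.429ms=1b
Σ=12b of 12 (105bpm 3/8) — PASS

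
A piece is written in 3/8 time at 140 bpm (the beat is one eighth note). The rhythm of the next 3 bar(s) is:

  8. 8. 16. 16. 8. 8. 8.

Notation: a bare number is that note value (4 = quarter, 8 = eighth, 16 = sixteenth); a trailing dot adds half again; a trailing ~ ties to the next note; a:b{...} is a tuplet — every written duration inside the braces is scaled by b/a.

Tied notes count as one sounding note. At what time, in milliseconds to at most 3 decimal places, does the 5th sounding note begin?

1. 0.0ms @ 0 + 642.857ms (3/2)
2. 642.857ms @ 3/2 + 642.857ms (3/2)
3. 1285.714ms @ 3 + 321.429ms (3/4)
4. 1607.143ms @ 15/4 + 321.429ms (3/4)
5. 1928.571ms @ 9/2 + 642.857ms (3/2)
6. 2571.429ms @ 6 + 642.857ms (3/2)
7. 3214.286ms @ 15/2 + 642.857ms (3/2)

note 5 onset = 9/2b = 1928.571ms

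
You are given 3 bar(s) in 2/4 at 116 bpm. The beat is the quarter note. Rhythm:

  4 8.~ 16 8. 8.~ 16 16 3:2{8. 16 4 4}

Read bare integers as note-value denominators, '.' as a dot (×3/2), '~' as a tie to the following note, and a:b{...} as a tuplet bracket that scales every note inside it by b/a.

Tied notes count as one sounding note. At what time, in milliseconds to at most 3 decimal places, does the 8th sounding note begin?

note 8 onset = 14/3b = 2413.793ms

1. 0.0ms @ 0 + 517.241ms (1)
2. 517.241ms @ 1 + 517.241ms (1)
3. 1034.483ms @ 2 + 387.931ms (3/4)
4. 1422.414ms @ 11/4 + 517.241ms (1)
5. 1939.655ms @ 15/4 + 129.31ms (1/4)
6. 2068.966ms @ 4 + 258.621ms (1/2)
7. 2327.586ms @ 9/2 + 86.207ms (1/6)
8. 2413.793ms @ 14/3 + 344.828ms (2/3)
9. 2758.621ms @ 16/3 + 344.828ms (2/3)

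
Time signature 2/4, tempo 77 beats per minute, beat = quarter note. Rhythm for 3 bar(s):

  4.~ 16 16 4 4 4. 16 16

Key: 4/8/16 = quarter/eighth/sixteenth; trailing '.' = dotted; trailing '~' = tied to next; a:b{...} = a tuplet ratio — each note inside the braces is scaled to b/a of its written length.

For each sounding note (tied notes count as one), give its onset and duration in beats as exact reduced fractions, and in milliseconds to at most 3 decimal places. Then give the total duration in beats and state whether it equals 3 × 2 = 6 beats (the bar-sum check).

1) 0.0ms=0b +1363.636ms=7/4b
2) 1363.636ms=7/4b +194.805ms=1/4b
3) 1558.442ms=2b +779.221ms=1b
4) 2337.662ms=3b +779.221ms=1b
5) 3116.883ms=4b +1168.831ms=3/2b
6) 4285.714ms=11/2b +194.805ms=1/4b
7) 4480.519ms=23/4b +194.805ms=1/4b
Σ=6b of 6 (77bpm 2/4) — PASS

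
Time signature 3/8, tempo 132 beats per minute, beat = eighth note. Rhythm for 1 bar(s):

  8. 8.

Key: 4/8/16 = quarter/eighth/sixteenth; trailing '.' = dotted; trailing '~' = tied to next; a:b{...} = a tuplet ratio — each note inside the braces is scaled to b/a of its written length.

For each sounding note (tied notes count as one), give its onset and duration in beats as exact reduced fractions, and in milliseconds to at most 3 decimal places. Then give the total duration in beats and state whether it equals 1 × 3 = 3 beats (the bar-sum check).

1) 0.0ms=0b +681.818ms=3/2b
2) 681.818ms=3/2b +681.818ms=3/2b
Σ=3b of 3 (132bpm 3/8) — PASS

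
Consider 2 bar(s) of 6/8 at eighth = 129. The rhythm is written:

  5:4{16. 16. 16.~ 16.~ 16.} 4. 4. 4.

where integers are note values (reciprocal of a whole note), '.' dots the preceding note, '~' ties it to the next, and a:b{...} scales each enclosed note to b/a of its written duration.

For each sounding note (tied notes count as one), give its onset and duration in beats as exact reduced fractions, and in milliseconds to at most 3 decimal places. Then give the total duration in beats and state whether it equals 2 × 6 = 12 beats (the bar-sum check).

1) 0.0ms=0b +279.07ms=3/5b
2) 279.07ms=3/5b +279.07ms=3/5b
3) 558.14ms=6/5b +837.209ms=9/5b
4) 1395.349ms=3b +1395.349ms=3b
5) 2790.698ms=6b +1395.349ms=3b
6) 4186.047ms=9b +1395.349ms=3b
Σ=12b of 12 (129bpm 6/8) — PASS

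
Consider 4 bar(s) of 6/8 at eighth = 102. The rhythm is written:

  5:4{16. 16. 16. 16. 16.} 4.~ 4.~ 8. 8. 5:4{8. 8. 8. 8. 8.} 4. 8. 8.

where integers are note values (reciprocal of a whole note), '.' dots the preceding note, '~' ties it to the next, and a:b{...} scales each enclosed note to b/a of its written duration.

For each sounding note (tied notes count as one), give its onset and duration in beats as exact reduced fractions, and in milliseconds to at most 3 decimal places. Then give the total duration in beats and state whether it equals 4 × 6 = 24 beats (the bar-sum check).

1) 0.0ms=0b +352.941ms=3/5b
2) 352.941ms=3/5b +352.941ms=3/5b
3) 705.882ms=6/5b +352.941ms=3/5b
4) 1058.824ms=9/5b +352.941ms=3/5b
5) 1411.765ms=12/5b +352.941ms=3/5b
6) 1764.706ms=3b +4411.765ms=15/2b
7) 6176.471ms=21/2b +882.353ms=3/2b
8) 7058.824ms=12b +705.882ms=6/5b
9) 7764.706ms=66/5b +705.882ms=6/5b
10) 8470.588ms=72/5b +705.882ms=6/5b
11) 9176.471ms=78/5b +705.882ms=6/5b
12) 9882.353ms=84/5b +705.882ms=6/5b
13) 10588.235ms=18b +1764.706ms=3b
14) 12352.941ms=21b +882.353ms=3/2b
15) 13235.294ms=45/2b +882.353ms=3/2b
Σ=24b of 24 (102bpm 6/8) — PASS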